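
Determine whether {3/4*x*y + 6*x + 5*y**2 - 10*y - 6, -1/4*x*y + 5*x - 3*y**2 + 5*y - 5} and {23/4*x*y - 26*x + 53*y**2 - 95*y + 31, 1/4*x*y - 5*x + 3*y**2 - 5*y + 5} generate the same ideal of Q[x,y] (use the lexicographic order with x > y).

For a fixed monomial order, each ideal has a unique reduced Gröbner basis; comparing bases decides equality.
Buchberger on the first generating set:
f_1 = 3/4*x*y + 6*x + 5*y**2 - 10*y - 6, LT = x*y.
f_2 = -1/4*x*y + 5*x - 3*y**2 + 5*y - 5, LT = x*y.

S(f_1,f_2): lcm = x*y. S = 28*x - 16/3*y**2 + 20/3*y - 28.
  reduce S modulo (f_1, f_2):
  remainder 28*x - 16/3*y**2 + 20/3*y - 28 ≠ 0; add g_3 = 28*x - 16/3*y**2 + 20/3*y - 28 to the basis.

S(f_1,g_3): lcm = x*y. S = 8*x + 4/21*y**3 + 45/7*y**2 - 37/3*y - 8.
  reduce S modulo (f_1, f_2, g_3):
  remainder 4/21*y**3 + 167/21*y**2 - 299/21*y ≠ 0; add g_4 = 4/21*y**3 + 167/21*y**2 - 299/21*y to the basis.

The other S-polynomials (S(f_2,g_3), S(f_1,g_4), S(f_2,g_4), S(g_3,g_4)) all reduce to 0 modulo the current basis, so we have a Gröbner basis.
Inter-reduce: drop elements whose leading term is divisible by another's, tail-reduce, and make monic.
Reduced Gröbner basis: {x - 4/21*y**2 + 5/21*y - 1, y**3 + 167/4*y**2 - 299/4*y}.

Buchberger on the second generating set:
h_1 = 23/4*x*y - 26*x + 53*y**2 - 95*y + 31, LT = x*y.
h_2 = 1/4*x*y - 5*x + 3*y**2 - 5*y + 5, LT = x*y.

S(h_1,h_2): lcm = x*y. S = 356/23*x - 64/23*y**2 + 80/23*y - 336/23.
  reduce S modulo (h_1, h_2):
  remainder 356/23*x - 64/23*y**2 + 80/23*y - 336/23 ≠ 0; add k_3 = 356/23*x - 64/23*y**2 + 80/23*y - 336/23 to the basis.

S(h_1,k_3): lcm = x*y. S = -104/23*x + 16/89*y**3 + 18408/2047*y**2 - 31888/2047*y + 124/23.
  reduce S modulo (h_1, h_2, k_3):
  remainder 16/89*y**3 + 728/89*y**2 - 1296/89*y + 100/89 ≠ 0; add k_4 = 16/89*y**3 + 728/89*y**2 - 1296/89*y + 100/89 to the basis.

The other S-polynomials (S(h_2,k_3), S(h_1,k_4), S(h_2,k_4), S(k_3,k_4)) all reduce to 0 modulo the current basis, so we have a Gröbner basis.
Inter-reduce: drop elements whose leading term is divisible by another's, tail-reduce, and make monic.
Reduced Gröbner basis: {x - 16/89*y**2 + 20/89*y - 84/89, y**3 + 91/2*y**2 - 81*y + 25/4}.

These differ, so the ideals are not equal.

No, the ideals differ.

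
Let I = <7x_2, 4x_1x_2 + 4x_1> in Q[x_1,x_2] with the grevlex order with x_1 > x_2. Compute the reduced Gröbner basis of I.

G = {x_1, x_2}

This is the nonlinear analogue of row-reducing a linear system.

f_1 = 7x_2, LT = x_2.
f_2 = 4x_1x_2 + 4x_1, LT = x_1x_2.

S(f_1,f_2): lcm = x_1x_2. S = -x_1.
  reduce S modulo (f_1, f_2):
  remainder -x_1 ≠ 0; add g_3 = -x_1 to the basis.

The other S-polynomials (S(f_1,g_3), S(f_2,g_3)) all reduce to 0 modulo the current basis, so we have a Gröbner basis.
Inter-reduce: drop elements whose leading term is divisible by another's, tail-reduce, and make monic.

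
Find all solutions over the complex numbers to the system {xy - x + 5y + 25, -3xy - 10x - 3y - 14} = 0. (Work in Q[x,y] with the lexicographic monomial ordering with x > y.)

Compute a lex Gröbner basis by Buchberger's algorithm.
f_1 = xy - x + 5y + 25, LT = xy.
f_2 = -3xy - 10x - 3y - 14, LT = xy.

S(f_1,f_2): lcm = xy. S = -\tfrac{13}{3}x + 4y + \tfrac{61}{3}.
  reduce S modulo (f_1, f_2):
  remainder -\tfrac{13}{3}x + 4y + \tfrac{61}{3} ≠ 0; add h_3 = -\tfrac{13}{3}x + 4y + \tfrac{61}{3} to the basis.

S(f_1,h_3): lcm = xy. S = -x + \tfrac{12}{13}y^{2} + \tfrac{126}{13}y + 25.
  reduce S modulo (f_1, f_2, h_3):
  remainder \tfrac{12}{13}y^{2} + \tfrac{114}{13}y + \tfrac{264}{13} ≠ 0; add h_4 = \tfrac{12}{13}y^{2} + \tfrac{114}{13}y + \tfrac{264}{13} to the basis.

The other S-polynomials (S(f_2,h_3), S(f_1,h_4), S(f_2,h_4), S(h_3,h_4)) all reduce to 0 modulo the current basis, so we have a Gröbner basis.
Inter-reduce: drop elements whose leading term is divisible by another's, tail-reduce, and make monic.
Reduced Gröbner basis: {x - \tfrac{12}{13}y - \tfrac{61}{13}, y^{2} + \tfrac{19}{2}y + 22}.

From the last basis element, y^{2} + \tfrac{19}{2}y + 22 = 0, so y takes values in {-11/2, -4}. Each choice, substituted upward through the basis, yields the corresponding point(s) of the solution set.
  y = -11/2: the earlier basis element becomes x + \tfrac{5}{13} = 0, giving x = -5/13 — point (-5/13, -11/2).
  y = -4: the earlier basis element becomes x - 1 = 0, giving x = 1 — point (1, -4).

{(-5/13, -11/2), (1, -4)}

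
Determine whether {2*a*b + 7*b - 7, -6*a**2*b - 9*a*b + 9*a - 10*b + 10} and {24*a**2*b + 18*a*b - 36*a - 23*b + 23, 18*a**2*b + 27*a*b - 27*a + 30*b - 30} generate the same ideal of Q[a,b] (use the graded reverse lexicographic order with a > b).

For a fixed monomial order, each ideal has a unique reduced Gröbner basis; comparing bases decides equality.
Buchberger on the first generating set:
f_1 = 2*a*b + 7*b - 7, LT = a*b.
f_2 = -6*a**2*b - 9*a*b + 9*a - 10*b + 10, LT = a**2*b.

S(f_1,f_2): lcm = a**2*b. S = 2*a*b - 2*a - 5/3*b + 5/3.
  reduce S modulo (f_1, f_2):
  remainder -2*a - 26/3*b + 26/3 ≠ 0; add g_3 = -2*a - 26/3*b + 26/3 to the basis.

S(f_1,g_3): lcm = a*b. S = -13/3*b**2 + 47/6*b - 7/2.
  reduce S modulo (f_1, f_2, g_3):
  remainder -13/3*b**2 + 47/6*b - 7/2 ≠ 0; add g_4 = -13/3*b**2 + 47/6*b - 7/2 to the basis.

The other S-polynomials (S(f_2,g_3), S(f_1,g_4), S(f_2,g_4), S(g_3,g_4)) all reduce to 0 modulo the current basis, so we have a Gröbner basis.
Inter-reduce: drop elements whose leading term is divisible by another's, tail-reduce, and make monic.
Reduced Gröbner basis: {b**2 - 47/26*b + 21/26, a + 13/3*b - 13/3}.

Buchberger on the second generating set:
h_1 = 24*a**2*b + 18*a*b - 36*a - 23*b + 23, LT = a**2*b.
h_2 = 18*a**2*b + 27*a*b - 27*a + 30*b - 30, LT = a**2*b.

S(h_1,h_2): lcm = a**2*b. S = -3/4*a*b - 21/8*b + 21/8.
  reduce S modulo (h_1, h_2):
  remainder -3/4*a*b - 21/8*b + 21/8 ≠ 0; add k_3 = -3/4*a*b - 21/8*b + 21/8 to the basis.

S(h_1,k_3): lcm = a**2*b. S = -11/4*a*b + 2*a - 23/24*b + 23/24.
  reduce S modulo (h_1, h_2, k_3):
  remainder 2*a + 26/3*b - 26/3 ≠ 0; add k_4 = 2*a + 26/3*b - 26/3 to the basis.

S(h_1,k_4): lcm = a**2*b. S = -13/3*a*b**2 + 61/12*a*b - 3/2*a - 23/24*b + 23/24.
  reduce S modulo (h_1, h_2, k_3, k_4):
  remainder 91/6*b**2 - 329/12*b + 49/4 ≠ 0; add k_5 = 91/6*b**2 - 329/12*b + 49/4 to the basis.

The other S-polynomials (S(h_2,k_3), S(h_2,k_4), S(k_3,k_4), S(h_1,k_5), S(h_2,k_5), S(k_3,k_5), S(k_4,k_5)) all reduce to 0 modulo the current basis, so we have a Gröbner basis.
Inter-reduce: drop elements whose leading term is divisible by another's, tail-reduce, and make monic.
Reduced Gröbner basis: {b**2 - 47/26*b + 21/26, a + 13/3*b - 13/3}.

Same reduced basis, so the two generating sets span the same ideal.

Yes, the ideals are equal.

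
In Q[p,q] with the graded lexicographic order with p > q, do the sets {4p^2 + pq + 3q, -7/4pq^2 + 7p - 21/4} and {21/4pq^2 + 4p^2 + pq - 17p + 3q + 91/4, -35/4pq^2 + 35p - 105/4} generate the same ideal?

No, the ideals differ.

Since reduced Gröbner bases are canonical representatives of ideals under a given ordering, it suffices to compute and compare them.
Buchberger on the first generating set:
f_1 = 4p^2 + pq + 3q, LT = p^2.
f_2 = -7/4pq^2 + 7p - 21/4, LT = pq^2.

S(f_1,f_2): lcm = p^2q^2. S = 1/4pq^3 + 3/4q^3 + 4p^2 - 3p.
  leading term pq^3: subtract (-1/7q)·f_2 from 1/4pq^3 + 3/4q^3 + 4p^2 - 3p → 3/4q^3 + 4p^2 + pq - 3p - 3/4q
  leading term q^3: no divisor's leading term divides it; move 3/4q^3 to the remainder.
  leading term p^2: subtract (1)·f_1 from 4p^2 + pq - 3p - 3/4q → -3p - 15/4q
  leading term p: no divisor's leading term divides it; move -3p to the remainder.
  leading term q: no divisor's leading term divides it; move -15/4q to the remainder.
  remainder 3/4q^3 - 3p - 15/4q ≠ 0; add g_3 = 3/4q^3 - 3p - 15/4q to the basis.

The other S-polynomials (S(f_1,g_3), S(f_2,g_3)) all reduce to 0 modulo the current basis, so we have a Gröbner basis.
Inter-reduce: drop elements whose leading term is divisible by another's, tail-reduce, and make monic.
Reduced Gröbner basis: {pq^2 - 4p + 3, q^3 - 4p - 5q, p^2 + 1/4pq + 3/4q}.

Buchberger on the second generating set:
h_1 = 21/4pq^2 + 4p^2 + pq - 17p + 3q + 91/4, LT = pq^2.
h_2 = -35/4pq^2 + 35p - 105/4, LT = pq^2.

S(h_1,h_2): lcm = pq^2. S = 16/21p^2 + 4/21pq + 16/21p + 4/7q + 4/3.
  leading term p^2: no divisor's leading term divides it; move 16/21p^2 to the remainder.
  leading term pq: no divisor's leading term divides it; move 4/21pq to the remainder.
  leading term p: no divisor's leading term divides it; move 16/21p to the remainder.
  leading term q: no divisor's leading term divides it; move 4/7q to the remainder.
  leading term 1: no divisor's leading term divides it; move 4/3 to the remainder.
  remainder 16/21p^2 + 4/21pq + 16/21p + 4/7q + 4/3 ≠ 0; add k_3 = 16/21p^2 + 4/21pq + 16/21p + 4/7q + 4/3 to the basis.

S(h_1,k_3): lcm = p^2q^2. S = -1/4pq^3 + 16/21p^3 + 4/21p^2q - pq^2 - 3/4q^3 - 68/21p^2 + 4/7pq - 7/4q^2 + 13/3p.
  leading term pq^3: subtract (-1/21q)·h_1 from -1/4pq^3 + 16/21p^3 + 4/21p^2q - pq^2 - 3/4q^3 - 68/21p^2 + 4/7pq - 7/4q^2 + 13/3p → 16/21p^3 + 8/21p^2q - 20/21pq^2 - 3/4q^3 - 68/21p^2 - 5/21pq - 45/28q^2 + 13/3p + 13/12q
  leading term p^3: subtract (p)·k_3 from 16/21p^3 + 8/21p^2q - 20/21pq^2 - 3/4q^3 - 68/21p^2 - 5/21pq - 45/28q^2 + 13/3p + 13/12q → 4/21p^2q - 20/21pq^2 - 3/4q^3 - 4p^2 - 17/21pq - 45/28q^2 + 3p + 13/12q
  leading term p^2q: subtract (1/4q)·k_3 from 4/21p^2q - 20/21pq^2 - 3/4q^3 - 4p^2 - 17/21pq - 45/28q^2 + 3p + 13/12q → -pq^2 - 3/4q^3 - 4p^2 - pq - 7/4q^2 + 3p + 3/4q
  leading term pq^2: subtract (-4/21)·h_1 from -pq^2 - 3/4q^3 - 4p^2 - pq - 7/4q^2 + 3p + 3/4q → -3/4q^3 - 68/21p^2 - 17/21pq - 7/4q^2 - 5/21p + 37/28q + 13/3
  leading term q^3: no divisor's leading term divides it; move -3/4q^3 to the remainder.
  leading term p^2: subtract (-17/4)·k_3 from -68/21p^2 - 17/21pq - 7/4q^2 - 5/21p + 37/28q + 13/3 → -7/4q^2 + 3p + 15/4q + 10
  leading term q^2: no divisor's leading term divides it; move -7/4q^2 to the remainder.
  leading term p: no divisor's leading term divides it; move 3p to the remainder.
  leading term q: no divisor's leading term divides it; move 15/4q to the remainder.
  leading term 1: no divisor's leading term divides it; move 10 to the remainder.
  remainder -3/4q^3 - 7/4q^2 + 3p + 15/4q + 10 ≠ 0; add k_4 = -3/4q^3 - 7/4q^2 + 3p + 15/4q + 10 to the basis.

The other S-polynomials (S(h_2,k_3), S(h_1,k_4), S(h_2,k_4), S(k_3,k_4)) all reduce to 0 modulo the current basis, so we have a Gröbner basis.
Inter-reduce: drop elements whose leading term is divisible by another's, tail-reduce, and make monic.
Reduced Gröbner basis: {pq^2 - 4p + 3, q^3 + 7/3q^2 - 4p - 5q - 40/3, p^2 + 1/4pq + p + 3/4q + 7/4}.

The bases are distinct; the ideals are different.
The choice of monomial ordering does not affect the verdict — as long as both bases are computed under the same ordering, their equality decides ideal equality.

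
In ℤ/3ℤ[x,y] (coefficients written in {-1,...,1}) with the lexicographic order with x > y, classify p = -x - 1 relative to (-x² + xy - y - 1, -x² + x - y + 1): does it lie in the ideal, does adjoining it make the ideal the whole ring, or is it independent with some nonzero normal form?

First compute the reduced Gröbner basis of I by Buchberger's algorithm.
f_1 = -x² + xy - y - 1, LT = x².
f_2 = -x² + x - y + 1, LT = x².

S(f_1,f_2): lcm = x². S = -xy + x - 1.
  leading term xy: no divisor's leading term divides it; move -xy to the remainder.
  leading term x: no divisor's leading term divides it; move x to the remainder.
  leading term 1: no divisor's leading term divides it; move -1 to the remainder.
  remainder -xy + x - 1 ≠ 0; add h_3 = -xy + x - 1 to the basis.

S(f_1,h_3): lcm = x²y. S = x² - xy² - x + y² + y.
  leading term x²: subtract (-1)·f_1 from x² - xy² - x + y² + y → -xy² + xy - x + y² - 1
  leading term xy²: subtract (y)·h_3 from -xy² + xy - x + y² - 1 → -x + y² + y - 1
  leading term x: no divisor's leading term divides it; move -x to the remainder.
  leading term y²: no divisor's leading term divides it; move y² to the remainder.
  leading term y: no divisor's leading term divides it; move y to the remainder.
  leading term 1: no divisor's leading term divides it; move -1 to the remainder.
  remainder -x + y² + y - 1 ≠ 0; add h_4 = -x + y² + y - 1 to the basis.

S(f_2,h_3): lcm = x²y. S = x² - xy - x + y² - y.
  leading term x²: subtract (-1)·f_1 from x² - xy - x + y² - y → -x + y² + y - 1
  leading term x: subtract (1)·h_4 from -x + y² + y - 1 → 0
  remainder 0.

S(f_1,h_4): lcm = x². S = xy² - x + y + 1.
  leading term xy²: subtract (-y)·h_3 from xy² - x + y + 1 → xy - x + 1
  leading term xy: subtract (-1)·h_3 from xy - x + 1 → 0
  remainder 0.

S(f_2,h_4): lcm = x². S = xy² + xy + x + y - 1.
  leading term xy²: subtract (-y)·h_3 from xy² + xy + x + y - 1 → -xy + x - 1
  leading term xy: subtract (1)·h_3 from -xy + x - 1 → 0
  remainder 0.

S(h_3,h_4): lcm = xy. S = -x + y³ + y² - y + 1.
  leading term x: subtract (1)·h_4 from -x + y³ + y² - y + 1 → y³ + y - 1
  leading term y³: no divisor's leading term divides it; move y³ to the remainder.
  leading term y: no divisor's leading term divides it; move y to the remainder.
  leading term 1: no divisor's leading term divides it; move -1 to the remainder.
  remainder y³ + y - 1 ≠ 0; add h_5 = y³ + y - 1 to the basis.

S(f_1,h_5): leading monomials are coprime, so the S-polynomial reduces to 0 (Buchberger's first criterion).
S(f_2,h_5): leading monomials are coprime, so the S-polynomial reduces to 0 (Buchberger's first criterion).
S(h_3,h_5): lcm = xy³. S = -xy² - xy + x + y².
  leading term xy²: subtract (y)·h_3 from -xy² - xy + x + y² → xy + x + y² + y
  leading term xy: subtract (-1)·h_3 from xy + x + y² + y → -x + y² + y - 1
  leading term x: subtract (1)·h_4 from -x + y² + y - 1 → 0
  remainder 0.

S(h_4,h_5): leading monomials are coprime, so the S-polynomial reduces to 0 (Buchberger's first criterion).
Every S-polynomial of the final basis reduces to 0, so we have a Gröbner basis.
Inter-reduce: drop elements whose leading term is divisible by another's, tail-reduce, and make monic.
Reduced Gröbner basis: {x - y² - y + 1, y³ + y - 1}.
Label its elements g_1 = x - y² - y + 1, g_2 = y³ + y - 1.

Reduce p = -x - 1 modulo G:
  leading term x: subtract (-1)·g_1 from -x - 1 → -y² - y
  leading term y²: no divisor's leading term divides it; move -y² to the remainder.
  leading term y: no divisor's leading term divides it; move -y to the remainder.
  normal form = -y² - y.
The normal form is nonzero, so p ∉ I. Since p minus its normal form lies in I, I + (p) = I + (r) where r = -y² - y; decide whether this ideal is the whole ring.
Run Buchberger on G together with r (pairs among the g_i already reduce to 0 since G is a Gröbner basis):
g_1 = x - y² - y + 1, LT = x.
g_2 = y³ + y - 1, LT = y³.
r = -y² - y, LT = y².

S(g_1,g_2): leading monomials are coprime, so the S-polynomial reduces to 0 (Buchberger's first criterion).
S(g_1,r): leading monomials are coprime, so the S-polynomial reduces to 0 (Buchberger's first criterion).
S(g_2,r): lcm = y³. S = -y² + y - 1.
  leading term y²: subtract (1)·r from -y² + y - 1 → -y - 1
  leading term y: no divisor's leading term divides it; move -y to the remainder.
  leading term 1: no divisor's leading term divides it; move -1 to the remainder.
  remainder -y - 1 ≠ 0; add m_4 = -y - 1 to the basis.

S(g_1,m_4): leading monomials are coprime, so the S-polynomial reduces to 0 (Buchberger's first criterion).
S(g_2,m_4): lcm = y³. S = -y² + y - 1.
  leading term y²: subtract (1)·r from -y² + y - 1 → -y - 1
  leading term y: subtract (1)·m_4 from -y - 1 → 0
  remainder 0.

S(r,m_4): lcm = y². S = 0.
  remainder 0.

Every S-polynomial of the final basis reduces to 0, so we have a Gröbner basis.
Inter-reduce: drop elements whose leading term is divisible by another's, tail-reduce, and make monic.
Reduced Gröbner basis: {x + 1, y + 1}.
The reduced Gröbner basis of I + (p) is {x + 1, y + 1} ≠ {1}, a proper ideal, so the enlarged system stays consistent: p is independent of I, with normal form -y² - y.

The remainder on division by a Gröbner basis is unique — it is the normal form.

-x - 1 is independent of I; its normal form modulo I is -y² - y.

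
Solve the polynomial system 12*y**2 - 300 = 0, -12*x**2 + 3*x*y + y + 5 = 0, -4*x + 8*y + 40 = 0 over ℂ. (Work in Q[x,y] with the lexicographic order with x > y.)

Compute a lex Gröbner basis by Buchberger's algorithm.
f_1 = 12*y**2 - 300, LT = y**2.
f_2 = -12*x**2 + 3*x*y + y + 5, LT = x**2.
f_3 = -4*x + 8*y + 40, LT = x.

S(f_2,f_3): lcm = x**2. S = 7/4*x*y + 10*x - 1/12*y - 5/12.
  leading term x*y: subtract (-7/16*y)·f_3 from 7/4*x*y + 10*x - 1/12*y - 5/12 → 10*x + 7/2*y**2 + 209/12*y - 5/12
  leading term x: subtract (-5/2)·f_3 from 10*x + 7/2*y**2 + 209/12*y - 5/12 → 7/2*y**2 + 449/12*y + 1195/12
  leading term y**2: subtract (7/24)·f_1 from 7/2*y**2 + 449/12*y + 1195/12 → 449/12*y + 2245/12
  leading term y: no divisor's leading term divides it; move 449/12*y to the remainder.
  leading term 1: no divisor's leading term divides it; move 2245/12 to the remainder.
  remainder 449/12*y + 2245/12 ≠ 0; add h_4 = 449/12*y + 2245/12 to the basis.

The other S-polynomials (S(f_1,f_2), S(f_1,f_3), S(f_1,h_4), S(f_2,h_4), S(f_3,h_4)) all reduce to 0 modulo the current basis, so we have a Gröbner basis.
Inter-reduce: drop elements whose leading term is divisible by another's, tail-reduce, and make monic.
Reduced Gröbner basis: {x, y + 5}.

Since the basis is lex-ordered, y + 5 is univariate in y. Its roots are {-5}. Back-substituting each root into the other basis elements fixes the other coordinates.
  y = -5: the earlier basis element becomes x = 0, giving x = 0 — point (0, -5).

{(0, -5)}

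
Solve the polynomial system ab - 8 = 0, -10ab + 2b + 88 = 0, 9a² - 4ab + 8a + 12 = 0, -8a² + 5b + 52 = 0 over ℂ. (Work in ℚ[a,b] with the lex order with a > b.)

{(-2, -4)}

Compute a lex Gröbner basis by Buchberger's algorithm.
f_1 = ab - 8, LT = ab.
f_2 = -10ab + 2b + 88, LT = ab.
f_3 = 9a² - 4ab + 8a + 12, LT = a².
f_4 = -8a² + 5b + 52, LT = a².

S(f_1,f_2): lcm = ab. S = ⅕b + ⅘.
  leading term b: no divisor's leading term divides it; move ⅕b to the remainder.
  leading term 1: no divisor's leading term divides it; move ⅘ to the remainder.
  remainder ⅕b + ⅘ ≠ 0; add h_5 = ⅕b + ⅘ to the basis.

S(f_1,f_3): lcm = a²b. S = 4/9ab² - 8/9ab - 8a - 4/3b.
  leading term ab²: subtract (4/9b)·f_1 from 4/9ab² - 8/9ab - 8a - 4/3b → -8/9ab - 8a + 20/9b
  leading term ab: subtract (-8/9)·f_1 from -8/9ab - 8a + 20/9b → -8a + 20/9b - 64/9
  leading term a: no divisor's leading term divides it; move -8a to the remainder.
  leading term b: subtract (100/9)·h_5 from 20/9b - 64/9 → -16
  leading term 1: no divisor's leading term divides it; move -16 to the remainder.
  remainder -8a - 16 ≠ 0; add h_6 = -8a - 16 to the basis.

The other S-polynomials (S(f_1,f_4), S(f_2,f_3), S(f_2,f_4), S(f_3,f_4), S(f_1,h_5), S(f_2,h_5), S(f_3,h_5), S(f_4,h_5), S(f_1,h_6), S(f_2,h_6), S(f_3,h_6), S(f_4,h_6), S(h_5,h_6)) all reduce to 0 modulo the current basis, so we have a Gröbner basis.
Inter-reduce: drop elements whose leading term is divisible by another's, tail-reduce, and make monic.
Reduced Gröbner basis: {a + 2, b + 4}.

A lex Gröbner basis eliminates variables successively. Here b + 4 depends only on b, with roots {-4}; lifting each root through the earlier basis elements recovers the full solutions.
  b = -4: the earlier basis element becomes a + 2 = 0, giving a = -2 — point (-2, -4).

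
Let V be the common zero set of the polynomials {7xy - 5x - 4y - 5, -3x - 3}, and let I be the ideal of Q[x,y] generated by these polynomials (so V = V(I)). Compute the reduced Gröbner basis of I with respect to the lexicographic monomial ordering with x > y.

f_1 = 7xy - 5x - 4y - 5, LT = xy.
f_2 = -3x - 3, LT = x.

S(f_1,f_2): lcm = xy. S = -5/7x - 11/7y - 5/7.
  leading term x: subtract (5/21)·f_2 from -5/7x - 11/7y - 5/7 → -11/7y
  leading term y: no divisor's leading term divides it; move -11/7y to the remainder.
  remainder -11/7y ≠ 0; add g_3 = -11/7y to the basis.

S(f_1,g_3): lcm = xy. S = -5/7x - 4/7y - 5/7.
  leading term x: subtract (5/21)·f_2 from -5/7x - 4/7y - 5/7 → -4/7y
  leading term y: subtract (4/11)·g_3 from -4/7y → 0
  remainder 0.

S(f_2,g_3): leading monomials are coprime, so the S-polynomial reduces to 0 (Buchberger's first criterion).
Every S-polynomial of the final basis reduces to 0, so we have a Gröbner basis.
Inter-reduce: drop elements whose leading term is divisible by another's, tail-reduce, and make monic.

G = {x + 1, y}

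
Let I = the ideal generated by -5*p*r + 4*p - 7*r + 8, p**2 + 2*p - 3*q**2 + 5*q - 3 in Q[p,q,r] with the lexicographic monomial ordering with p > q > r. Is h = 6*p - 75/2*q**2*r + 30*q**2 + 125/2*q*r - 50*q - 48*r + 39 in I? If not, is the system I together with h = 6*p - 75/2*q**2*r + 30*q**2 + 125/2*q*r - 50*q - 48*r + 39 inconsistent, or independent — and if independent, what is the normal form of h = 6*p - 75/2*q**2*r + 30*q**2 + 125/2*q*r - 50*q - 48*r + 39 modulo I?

First compute the reduced Gröbner basis of I by Buchberger's algorithm.
f_1 = -5*p*r + 4*p - 7*r + 8, LT = p*r.
f_2 = p**2 + 2*p - 3*q**2 + 5*q - 3, LT = p**2.

S(f_1,f_2): lcm = p**2*r. S = -4/5*p**2 - 3/5*p*r - 8/5*p + 3*q**2*r - 5*q*r + 3*r.
  reduce S modulo (f_1, f_2):
  remainder -12/25*p + 3*q**2*r - 12/5*q**2 - 5*q*r + 4*q + 96/25*r - 84/25 ≠ 0; add k_3 = -12/25*p + 3*q**2*r - 12/5*q**2 - 5*q*r + 4*q + 96/25*r - 84/25 to the basis.

S(f_1,k_3): lcm = p*r. S = -4/5*p + 25/4*q**2*r**2 - 5*q**2*r - 125/12*q*r**2 + 25/3*q*r + 8*r**2 - 28/5*r - 8/5.
  reduce S modulo (f_1, f_2, k_3):
  remainder 25/4*q**2*r**2 - 10*q**2*r + 4*q**2 - 125/12*q*r**2 + 50/3*q*r - 20/3*q + 8*r**2 - 12*r + 4 ≠ 0; add k_4 = 25/4*q**2*r**2 - 10*q**2*r + 4*q**2 - 125/12*q*r**2 + 50/3*q*r - 20/3*q + 8*r**2 - 12*r + 4 to the basis.

The other S-polynomials (S(f_2,k_3), S(f_1,k_4), S(f_2,k_4), S(k_3,k_4)) all reduce to 0 modulo the current basis, so we have a Gröbner basis.
Inter-reduce: drop elements whose leading term is divisible by another's, tail-reduce, and make monic.
Reduced Gröbner basis: {p - 25/4*q**2*r + 5*q**2 + 125/12*q*r - 25/3*q - 8*r + 7, q**2*r**2 - 8/5*q**2*r + 16/25*q**2 - 5/3*q*r**2 + 8/3*q*r - 16/15*q + 32/25*r**2 - 48/25*r + 16/25}.
Label its elements g_1 = p - 25/4*q**2*r + 5*q**2 + 125/12*q*r - 25/3*q - 8*r + 7, g_2 = q**2*r**2 - 8/5*q**2*r + 16/25*q**2 - 5/3*q*r**2 + 8/3*q*r - 16/15*q + 32/25*r**2 - 48/25*r + 16/25.

Reduce h = 6*p - 75/2*q**2*r + 30*q**2 + 125/2*q*r - 50*q - 48*r + 39 modulo G:
  leading term p: subtract (6)·g_1 from 6*p - 75/2*q**2*r + 30*q**2 + 125/2*q*r - 50*q - 48*r + 39 → -3
  leading term 1: no divisor's leading term divides it; move -3 to the remainder.
  normal form = -3.
The normal form is nonzero, so h ∉ I. Since h minus its normal form lies in I, I + (h) = I + (n) where n = -3; decide whether this ideal is the whole ring.
Here n = -3 is a nonzero constant, hence a unit: 1 ∈ I + (h), the Gröbner basis of I + (h) is {1}, and the enlarged system has no common solution — adjoining h is inconsistent.

Adjoining 6*p - 75/2*q**2*r + 30*q**2 + 125/2*q*r - 50*q - 48*r + 39 makes the ideal the whole ring: the system is inconsistent.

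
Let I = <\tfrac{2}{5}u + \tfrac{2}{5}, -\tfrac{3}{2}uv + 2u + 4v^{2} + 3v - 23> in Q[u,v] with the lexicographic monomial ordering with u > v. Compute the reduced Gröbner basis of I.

G = {u + 1, v^{2} + \tfrac{9}{8}v - \tfrac{25}{4}}

f_1 = \tfrac{2}{5}u + \tfrac{2}{5}, LT = u.
f_2 = -\tfrac{3}{2}uv + 2u + 4v^{2} + 3v - 23, LT = uv.

S(f_1,f_2): lcm = uv. S = \tfrac{4}{3}u + \tfrac{8}{3}v^{2} + 3v - \tfrac{46}{3}.
  leading term u: subtract (\tfrac{10}{3})·f_1 from \tfrac{4}{3}u + \tfrac{8}{3}v^{2} + 3v - \tfrac{46}{3} → \tfrac{8}{3}v^{2} + 3v - \tfrac{50}{3}
  leading term v^{2}: no divisor's leading term divides it; move \tfrac{8}{3}v^{2} to the remainder.
  leading term v: no divisor's leading term divides it; move 3v to the remainder.
  leading term 1: no divisor's leading term divides it; move -\tfrac{50}{3} to the remainder.
  remainder \tfrac{8}{3}v^{2} + 3v - \tfrac{50}{3} ≠ 0; add g_3 = \tfrac{8}{3}v^{2} + 3v - \tfrac{50}{3} to the basis.

S(f_1,g_3): leading monomials are coprime, so the S-polynomial reduces to 0 (Buchberger's first criterion).
S(f_2,g_3): lcm = uv^{2}. S = -\tfrac{59}{24}uv + \tfrac{25}{4}u - \tfrac{8}{3}v^{3} - 2v^{2} + \tfrac{46}{3}v.
  leading term uv: subtract (-\tfrac{295}{48}v)·f_1 from -\tfrac{59}{24}uv + \tfrac{25}{4}u - \tfrac{8}{3}v^{3} - 2v^{2} + \tfrac{46}{3}v → \tfrac{25}{4}u - \tfrac{8}{3}v^{3} - 2v^{2} + \tfrac{427}{24}v
  leading term u: subtract (\tfrac{125}{8})·f_1 from \tfrac{25}{4}u - \tfrac{8}{3}v^{3} - 2v^{2} + \tfrac{427}{24}v → -\tfrac{8}{3}v^{3} - 2v^{2} + \tfrac{427}{24}v - \tfrac{25}{4}
  leading term v^{3}: subtract (-v)·g_3 from -\tfrac{8}{3}v^{3} - 2v^{2} + \tfrac{427}{24}v - \tfrac{25}{4} → v^{2} + \tfrac{9}{8}v - \tfrac{25}{4}
  leading term v^{2}: subtract (\tfrac{3}{8})·g_3 from v^{2} + \tfrac{9}{8}v - \tfrac{25}{4} → 0
  remainder 0.

Every S-polynomial of the final basis reduces to 0, so we have a Gröbner basis.
Inter-reduce: drop elements whose leading term is divisible by another's, tail-reduce, and make monic.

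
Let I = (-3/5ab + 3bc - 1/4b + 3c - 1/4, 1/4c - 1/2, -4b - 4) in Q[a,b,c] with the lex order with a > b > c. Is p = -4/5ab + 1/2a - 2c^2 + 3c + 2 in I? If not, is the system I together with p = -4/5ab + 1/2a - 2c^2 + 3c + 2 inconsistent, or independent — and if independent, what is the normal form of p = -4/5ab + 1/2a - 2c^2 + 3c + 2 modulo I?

-4/5ab + 1/2a - 2c^2 + 3c + 2 lies in I (it reduces to 0).

First compute the reduced Gröbner basis of I by Buchberger's algorithm.
f_1 = -3/5ab + 3bc - 1/4b + 3c - 1/4, LT = ab.
f_2 = 1/4c - 1/2, LT = c.
f_3 = -4b - 4, LT = b.

S(f_1,f_3): lcm = ab. S = -a - 5bc + 5/12b - 5c + 5/12.
  leading term a: no divisor's leading term divides it; move -a to the remainder.
  leading term bc: subtract (-20b)·f_2 from -5bc + 5/12b - 5c + 5/12 → -115/12b - 5c + 5/12
  leading term b: subtract (115/48)·f_3 from -115/12b - 5c + 5/12 → -5c + 10
  leading term c: subtract (-20)·f_2 from -5c + 10 → 0
  remainder -a ≠ 0; add h_4 = -a to the basis.

The other S-polynomials (S(f_1,f_2), S(f_2,f_3), S(f_1,h_4), S(f_2,h_4), S(f_3,h_4)) all reduce to 0 modulo the current basis, so we have a Gröbner basis.
Inter-reduce: drop elements whose leading term is divisible by another's, tail-reduce, and make monic.
Reduced Gröbner basis: {a, b + 1, c - 2}.
Label its elements g_1 = a, g_2 = b + 1, g_3 = c - 2.

Reduce p = -4/5ab + 1/2a - 2c^2 + 3c + 2 modulo G:
  leading term ab: subtract (-4/5b)·g_1 from -4/5ab + 1/2a - 2c^2 + 3c + 2 → 1/2a - 2c^2 + 3c + 2
  leading term a: subtract (1/2)·g_1 from 1/2a - 2c^2 + 3c + 2 → -2c^2 + 3c + 2
  leading term c^2: subtract (-2c)·g_3 from -2c^2 + 3c + 2 → -c + 2
  leading term c: subtract (-1)·g_3 from -c + 2 → 0
  normal form = 0.
Since the normal form is 0, p ∈ I.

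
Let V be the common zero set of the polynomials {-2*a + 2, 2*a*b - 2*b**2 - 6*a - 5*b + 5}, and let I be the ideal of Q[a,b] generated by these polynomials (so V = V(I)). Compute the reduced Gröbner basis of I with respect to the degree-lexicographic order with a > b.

G = {b**2 + 3/2*b + 1/2, a - 1}

f_1 = -2*a + 2, LT = a.
f_2 = 2*a*b - 2*b**2 - 6*a - 5*b + 5, LT = a*b.

S(f_1,f_2): lcm = a*b. S = b**2 + 3*a + 3/2*b - 5/2.
  leading term b**2: no divisor's leading term divides it; move b**2 to the remainder.
  leading term a: subtract (-3/2)·f_1 from 3*a + 3/2*b - 5/2 → 3/2*b + 1/2
  leading term b: no divisor's leading term divides it; move 3/2*b to the remainder.
  leading term 1: no divisor's leading term divides it; move 1/2 to the remainder.
  remainder b**2 + 3/2*b + 1/2 ≠ 0; add g_3 = b**2 + 3/2*b + 1/2 to the basis.

S(f_1,g_3): leading monomials are coprime, so the S-polynomial reduces to 0 (Buchberger's first criterion).
S(f_2,g_3): lcm = a*b**2. S = -b**3 - 9/2*a*b - 5/2*b**2 - 1/2*a + 5/2*b.
  leading term b**3: subtract (-b)·g_3 from -b**3 - 9/2*a*b - 5/2*b**2 - 1/2*a + 5/2*b → -9/2*a*b - b**2 - 1/2*a + 3*b
  leading term a*b: subtract (9/4*b)·f_1 from -9/2*a*b - b**2 - 1/2*a + 3*b → -b**2 - 1/2*a - 3/2*b
  leading term b**2: subtract (-1)·g_3 from -b**2 - 1/2*a - 3/2*b → -1/2*a + 1/2
  leading term a: subtract (1/4)·f_1 from -1/2*a + 1/2 → 0
  remainder 0.

Every S-polynomial of the final basis reduces to 0, so we have a Gröbner basis.
Inter-reduce: drop elements whose leading term is divisible by another's, tail-reduce, and make monic.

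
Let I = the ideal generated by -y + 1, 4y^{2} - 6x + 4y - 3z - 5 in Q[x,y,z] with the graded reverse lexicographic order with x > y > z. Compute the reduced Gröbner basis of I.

G = {x + \tfrac{1}{2}z - \tfrac{1}{2}, y - 1}

f_1 = -y + 1, LT = y.
f_2 = 4y^{2} - 6x + 4y - 3z - 5, LT = y^{2}.

S(f_1,f_2): lcm = y^{2}. S = \tfrac{3}{2}x - 2y + \tfrac{3}{4}z + \tfrac{5}{4}.
  leading term x: no divisor's leading term divides it; move \tfrac{3}{2}x to the remainder.
  leading term y: subtract (2)·f_1 from -2y + \tfrac{3}{4}z + \tfrac{5}{4} → \tfrac{3}{4}z - \tfrac{3}{4}
  leading term z: no divisor's leading term divides it; move \tfrac{3}{4}z to the remainder.
  leading term 1: no divisor's leading term divides it; move -\tfrac{3}{4} to the remainder.
  remainder \tfrac{3}{2}x + \tfrac{3}{4}z - \tfrac{3}{4} ≠ 0; add g_3 = \tfrac{3}{2}x + \tfrac{3}{4}z - \tfrac{3}{4} to the basis.

S(f_1,g_3): leading monomials are coprime, so the S-polynomial reduces to 0 (Buchberger's first criterion).
S(f_2,g_3): leading monomials are coprime, so the S-polynomial reduces to 0 (Buchberger's first criterion).
Every S-polynomial of the final basis reduces to 0, so we have a Gröbner basis.
Inter-reduce: drop elements whose leading term is divisible by another's, tail-reduce, and make monic.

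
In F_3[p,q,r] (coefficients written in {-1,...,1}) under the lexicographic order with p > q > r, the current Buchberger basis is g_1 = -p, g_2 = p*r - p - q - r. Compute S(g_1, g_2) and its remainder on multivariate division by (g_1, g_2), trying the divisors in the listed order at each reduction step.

S(g_1, g_2) = p + q + r; remainder on division = q + r.

lcm(LM(g_1), LM(g_2)) = p*r.
S = (lcm/LT(g_1))·g_1 − (lcm/LT(g_2))·g_2 = p + q + r.
Reduce S modulo (g_1, g_2) in that order:
  leading term p: subtract (-1)·g_1 from p + q + r → q + r
  leading term q: no divisor's leading term divides it; move q to the remainder.
  leading term r: no divisor's leading term divides it; move r to the remainder.
The remainder q + r is nonzero, so it would be added as the next basis element.
An S-polynomial is built so that the two leading terms cancel; whether anything survives reduction is exactly the Gröbner-basis criterion.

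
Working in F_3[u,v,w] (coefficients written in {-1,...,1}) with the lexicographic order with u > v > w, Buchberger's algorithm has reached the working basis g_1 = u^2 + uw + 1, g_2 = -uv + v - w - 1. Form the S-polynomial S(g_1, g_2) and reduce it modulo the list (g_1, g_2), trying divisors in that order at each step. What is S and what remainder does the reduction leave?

S(g_1, g_2) = uvw + uv - uw - u + v; remainder on division = -uw - u + vw - v - w^2 + w - 1.

lcm(LM(g_1), LM(g_2)) = u^2v.
S = (lcm/LT(g_1))·g_1 − (lcm/LT(g_2))·g_2 = uvw + uv - uw - u + v.
Reduce S modulo (g_1, g_2) in that order:
  leading term uvw: subtract (-w)·g_2 from uvw + uv - uw - u + v → uv - uw - u + vw + v - w^2 - w
  leading term uv: subtract (-1)·g_2 from uv - uw - u + vw + v - w^2 - w → -uw - u + vw - v - w^2 + w - 1
  leading term uw: no divisor's leading term divides it; move -uw to the remainder.
  leading term u: no divisor's leading term divides it; move -u to the remainder.
  leading term vw: no divisor's leading term divides it; move vw to the remainder.
  leading term v: no divisor's leading term divides it; move -v to the remainder.
  leading term w^2: no divisor's leading term divides it; move -w^2 to the remainder.
  leading term w: no divisor's leading term divides it; move w to the remainder.
  leading term 1: no divisor's leading term divides it; move -1 to the remainder.
The remainder -uw - u + vw - v - w^2 + w - 1 is nonzero, so it would be added as the next basis element.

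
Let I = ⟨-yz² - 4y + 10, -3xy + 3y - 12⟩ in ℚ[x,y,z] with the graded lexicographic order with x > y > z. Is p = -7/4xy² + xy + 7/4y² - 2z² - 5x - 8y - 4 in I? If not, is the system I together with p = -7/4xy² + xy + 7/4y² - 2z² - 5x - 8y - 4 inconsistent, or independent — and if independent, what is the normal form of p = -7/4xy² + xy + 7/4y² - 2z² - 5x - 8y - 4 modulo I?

First compute the reduced Gröbner basis of I by Buchberger's algorithm.
f_1 = -yz² - 4y + 10, LT = yz².
f_2 = -3xy + 3y - 12, LT = xy.

S(f_1,f_2): lcm = xyz². S = yz² + 4xy - 4z² - 10x.
  reduce S modulo (f_1, f_2):
  remainder -4z² - 10x - 6 ≠ 0; add h_3 = -4z² - 10x - 6 to the basis.

The other S-polynomials (S(f_1,h_3), S(f_2,h_3)) all reduce to 0 modulo the current basis, so we have a Gröbner basis.
Inter-reduce: drop elements whose leading term is divisible by another's, tail-reduce, and make monic.
Reduced Gröbner basis: {xy - y + 4, z² + 5/2x + 3/2}.
Label its elements g_1 = xy - y + 4, g_2 = z² + 5/2x + 3/2.

Reduce p = -7/4xy² + xy + 7/4y² - 2z² - 5x - 8y - 4 modulo G:
  leading term xy²: subtract (-7/4y)·g_1 from -7/4xy² + xy + 7/4y² - 2z² - 5x - 8y - 4 → xy - 2z² - 5x - y - 4
  leading term xy: subtract (1)·g_1 from xy - 2z² - 5x - y - 4 → -2z² - 5x - 8
  leading term z²: subtract (-2)·g_2 from -2z² - 5x - 8 → -5
  leading term 1: no divisor's leading term divides it; move -5 to the remainder.
  normal form = -5.
The normal form is nonzero, so p ∉ I. Since p minus its normal form lies in I, I + (p) = I + (r) where r = -5; decide whether this ideal is the whole ring.
Here r = -5 is a nonzero constant, hence a unit: 1 ∈ I + (p), the Gröbner basis of I + (p) is {1}, and the enlarged system has no common solution — adjoining p is inconsistent.

Adjoining -7/4xy² + xy + 7/4y² - 2z² - 5x - 8y - 4 makes the ideal the whole ring: the system is inconsistent.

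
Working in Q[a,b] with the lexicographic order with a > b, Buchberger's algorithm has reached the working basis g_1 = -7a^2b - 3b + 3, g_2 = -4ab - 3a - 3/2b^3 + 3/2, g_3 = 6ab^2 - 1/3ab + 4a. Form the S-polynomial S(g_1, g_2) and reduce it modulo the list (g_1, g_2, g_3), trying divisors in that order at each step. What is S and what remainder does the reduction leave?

S(g_1, g_2) = -3/4a^2 - 3/8ab^3 + 3/8a + 3/7b - 3/7; remainder on division = -3/4a^2 + 273/512a + 9/64b^5 - 27/256b^4 + 81/1024b^3 - 9/64b^2 + 957/1792b - 3639/7168.

lcm(LM(g_1), LM(g_2)) = a^2b.
S = (lcm/LT(g_1))·g_1 − (lcm/LT(g_2))·g_2 = -3/4a^2 - 3/8ab^3 + 3/8a + 3/7b - 3/7.
Reduce S modulo (g_1, g_2, g_3) in that order:
  leading term a^2: no divisor's leading term divides it; move -3/4a^2 to the remainder.
  leading term ab^3: subtract (3/32b^2)·g_2 from -3/8ab^3 + 3/8a + 3/7b - 3/7 → 9/32ab^2 + 3/8a + 9/64b^5 - 9/64b^2 + 3/7b - 3/7
  leading term ab^2: subtract (-9/128b)·g_2 from 9/32ab^2 + 3/8a + 9/64b^5 - 9/64b^2 + 3/7b - 3/7 → -27/128ab + 3/8a + 9/64b^5 - 27/256b^4 - 9/64b^2 + 957/1792b - 3/7
  leading term ab: subtract (27/512)·g_2 from -27/128ab + 3/8a + 9/64b^5 - 27/256b^4 - 9/64b^2 + 957/1792b - 3/7 → 273/512a + 9/64b^5 - 27/256b^4 + 81/1024b^3 - 9/64b^2 + 957/1792b - 3639/7168
  leading term a: no divisor's leading term divides it; move 273/512a to the remainder.
  leading term b^5: no divisor's leading term divides it; move 9/64b^5 to the remainder.
  leading term b^4: no divisor's leading term divides it; move -27/256b^4 to the remainder.
  leading term b^3: no divisor's leading term divides it; move 81/1024b^3 to the remainder.
  leading term b^2: no divisor's leading term divides it; move -9/64b^2 to the remainder.
  leading term b: no divisor's leading term divides it; move 957/1792b to the remainder.
  leading term 1: no divisor's leading term divides it; move -3639/7168 to the remainder.
The remainder -3/4a^2 + 273/512a + 9/64b^5 - 27/256b^4 + 81/1024b^3 - 9/64b^2 + 957/1792b - 3639/7168 is nonzero, so it would be added as the next basis element.
This is the inner loop of Buchberger's algorithm — each nonzero remainder becomes a new basis element.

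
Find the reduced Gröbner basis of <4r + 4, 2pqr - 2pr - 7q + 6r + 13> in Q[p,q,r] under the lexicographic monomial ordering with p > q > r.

G = {pq - p + 7/2q - 7/2, r + 1}

f_1 = 4r + 4, LT = r.
f_2 = 2pqr - 2pr - 7q + 6r + 13, LT = pqr.

S(f_1,f_2): lcm = pqr. S = pq + pr + 7/2q - 3r - 13/2.
  leading term pq: no divisor's leading term divides it; move pq to the remainder.
  leading term pr: subtract (1/4p)·f_1 from pr + 7/2q - 3r - 13/2 → -p + 7/2q - 3r - 13/2
  leading term p: no divisor's leading term divides it; move -p to the remainder.
  leading term q: no divisor's leading term divides it; move 7/2q to the remainder.
  leading term r: subtract (-3/4)·f_1 from -3r - 13/2 → -7/2
  leading term 1: no divisor's leading term divides it; move -7/2 to the remainder.
  remainder pq - p + 7/2q - 7/2 ≠ 0; add g_3 = pq - p + 7/2q - 7/2 to the basis.

The other S-polynomials (S(f_1,g_3), S(f_2,g_3)) all reduce to 0 modulo the current basis, so we have a Gröbner basis.
Inter-reduce: drop elements whose leading term is divisible by another's, tail-reduce, and make monic.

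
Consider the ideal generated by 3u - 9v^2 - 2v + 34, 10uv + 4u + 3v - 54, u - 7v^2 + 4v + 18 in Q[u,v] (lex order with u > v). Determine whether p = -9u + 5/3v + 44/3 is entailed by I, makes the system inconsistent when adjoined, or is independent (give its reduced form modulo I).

-9u + 5/3v + 44/3 lies in I (it reduces to 0).

First compute the reduced Gröbner basis of I by Buchberger's algorithm.
f_1 = 3u - 9v^2 - 2v + 34, LT = u.
f_2 = 10uv + 4u + 3v - 54, LT = uv.
f_3 = u - 7v^2 + 4v + 18, LT = u.

S(f_1,f_2): lcm = uv. S = -2/5u - 3v^3 - 2/3v^2 + 331/30v + 27/5.
  leading term u: subtract (-2/15)·f_1 from -2/5u - 3v^3 - 2/3v^2 + 331/30v + 27/5 → -3v^3 - 28/15v^2 + 323/30v + 149/15
  leading term v^3: no divisor's leading term divides it; move -3v^3 to the remainder.
  leading term v^2: no divisor's leading term divides it; move -28/15v^2 to the remainder.
  leading term v: no divisor's leading term divides it; move 323/30v to the remainder.
  leading term 1: no divisor's leading term divides it; move 149/15 to the remainder.
  remainder -3v^3 - 28/15v^2 + 323/30v + 149/15 ≠ 0; add h_4 = -3v^3 - 28/15v^2 + 323/30v + 149/15 to the basis.

S(f_1,f_3): lcm = u. S = 4v^2 - 14/3v - 20/3.
  leading term v^2: no divisor's leading term divides it; move 4v^2 to the remainder.
  leading term v: no divisor's leading term divides it; move -14/3v to the remainder.
  leading term 1: no divisor's leading term divides it; move -20/3 to the remainder.
  remainder 4v^2 - 14/3v - 20/3 ≠ 0; add h_5 = 4v^2 - 14/3v - 20/3 to the basis.

S(f_2,f_3): lcm = uv. S = 2/5u + 7v^3 - 4v^2 - 177/10v - 27/5.
  leading term u: subtract (2/15)·f_1 from 2/5u + 7v^3 - 4v^2 - 177/10v - 27/5 → 7v^3 - 14/5v^2 - 523/30v - 149/15
  leading term v^3: subtract (-7/3)·h_4 from 7v^3 - 14/5v^2 - 523/30v - 149/15 → -322/45v^2 + 346/45v + 596/45
  leading term v^2: subtract (-161/90)·h_5 from -322/45v^2 + 346/45v + 596/45 → -89/135v + 178/135
  leading term v: no divisor's leading term divides it; move -89/135v to the remainder.
  leading term 1: no divisor's leading term divides it; move 178/135 to the remainder.
  remainder -89/135v + 178/135 ≠ 0; add h_6 = -89/135v + 178/135 to the basis.

The other S-polynomials (S(f_1,h_4), S(f_2,h_4), S(f_3,h_4), S(f_1,h_5), S(f_2,h_5), S(f_3,h_5), S(h_4,h_5), S(f_1,h_6), S(f_2,h_6), S(f_3,h_6), S(h_4,h_6), S(h_5,h_6)) all reduce to 0 modulo the current basis, so we have a Gröbner basis.
Inter-reduce: drop elements whose leading term is divisible by another's, tail-reduce, and make monic.
Reduced Gröbner basis: {u - 2, v - 2}.
Label its elements g_1 = u - 2, g_2 = v - 2.

Reduce p = -9u + 5/3v + 44/3 modulo G:
  leading term u: subtract (-9)·g_1 from -9u + 5/3v + 44/3 → 5/3v - 10/3
  leading term v: subtract (5/3)·g_2 from 5/3v - 10/3 → 0
  normal form = 0.
Since the normal form is 0, p ∈ I.

Ideal membership is decidable via reduction modulo a Gröbner basis.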